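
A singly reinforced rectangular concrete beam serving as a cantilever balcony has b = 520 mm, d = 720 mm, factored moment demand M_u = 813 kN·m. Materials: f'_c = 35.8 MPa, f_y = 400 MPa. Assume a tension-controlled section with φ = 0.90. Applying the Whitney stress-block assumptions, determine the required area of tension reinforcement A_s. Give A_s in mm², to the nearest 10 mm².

A_s ≈ 3330 mm²

M_n = M_u/φ = 813/0.90 = 903.333 kN·m.
With M_n = 0.85 f'_c a b (d − a/2), solve the quadratic for a:
a = d − √(d² − 2M_n/(0.85 f'_c b)) = 720 − √(720² − 2 × 903.333×10⁶/(0.85 × 35.8 × 520)) = 84.21 mm.
A_s = 0.85 f'_c a b / f_y = 0.85 × 35.8 × 84.21 × 520 / 400 = 3331.3 mm².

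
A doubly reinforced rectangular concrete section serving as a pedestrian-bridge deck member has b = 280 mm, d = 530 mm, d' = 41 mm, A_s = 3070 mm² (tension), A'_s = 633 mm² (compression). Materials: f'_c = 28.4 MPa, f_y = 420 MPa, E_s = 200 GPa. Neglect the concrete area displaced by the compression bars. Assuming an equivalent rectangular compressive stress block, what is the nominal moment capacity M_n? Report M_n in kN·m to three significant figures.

M_n ≈ 595 kN·m

Assume both tension and compression steel yield.
Net tension couple steel: A_s − A'_s = 2437 mm².
a = (A_s − A'_s) f_y / (0.85 f'_c b) = 1023540/(0.85 × 28.4 × 280) = 151.43 mm.
c = a/β₁ = 151.43/0.847 = 178.78 mm; ε'_s = 0.003(c − d')/c = 0.0023 ≥ f_y/E_s = 0.0021, so compression steel does yield.
M_n = (A_s − A'_s) f_y (d − a/2) + A'_s f_y (d − d') = [1023540 × (530 − 75.715) + 265860 × (530 − 41)] × 10⁻⁶ = 464.98 + 130.01 = 594.99 kN·m.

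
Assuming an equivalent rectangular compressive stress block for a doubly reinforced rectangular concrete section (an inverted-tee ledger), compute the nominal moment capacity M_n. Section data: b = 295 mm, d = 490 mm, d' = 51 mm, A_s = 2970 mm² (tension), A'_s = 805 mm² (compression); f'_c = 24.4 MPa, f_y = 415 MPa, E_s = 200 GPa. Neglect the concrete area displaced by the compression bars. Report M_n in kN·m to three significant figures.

M_n ≈ 521 kN·m

Assume both tension and compression steel yield.
Net tension couple steel: A_s − A'_s = 2165 mm².
a = (A_s − A'_s) f_y / (0.85 f'_c b) = 898475/(0.85 × 24.4 × 295) = 146.85 mm.
c = a/β₁ = 146.85/0.85 = 172.76 mm; ε'_s = 0.003(c − d')/c = 0.0021 ≥ f_y/E_s = 0.0021, so compression steel does yield.
M_n = (A_s − A'_s) f_y (d − a/2) + A'_s f_y (d − d') = [898475 × (490 − 73.425) + 334075 × (490 − 51)] × 10⁻⁶ = 374.28 + 146.66 = 520.94 kN·m.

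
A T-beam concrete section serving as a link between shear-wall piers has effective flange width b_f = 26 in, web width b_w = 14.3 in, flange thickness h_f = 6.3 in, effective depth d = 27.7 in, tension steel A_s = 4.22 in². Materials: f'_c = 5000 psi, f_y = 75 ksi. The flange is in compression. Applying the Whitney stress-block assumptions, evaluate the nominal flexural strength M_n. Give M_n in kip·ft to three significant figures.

Tension: T = A_s f_y = 4.22 × 75 = 316.5 kips.
Try a within the flange: a = T/(0.85 f'_c b_f) = 316.5/(0.85 × 5 × 26) = 2.864 in.
Since a = 2.864 ≤ h_f = 6.3 in, the stress block lies entirely in the flange; analyse as a rectangular beam of width b_f.
M_n = T(d − a/2) = 316.5 × (27.7 − 1.432) = 8313.8 kip·in.
M_n = 8313.8/12 = 692.82 kip·ft.

M_n ≈ 693 kip·ft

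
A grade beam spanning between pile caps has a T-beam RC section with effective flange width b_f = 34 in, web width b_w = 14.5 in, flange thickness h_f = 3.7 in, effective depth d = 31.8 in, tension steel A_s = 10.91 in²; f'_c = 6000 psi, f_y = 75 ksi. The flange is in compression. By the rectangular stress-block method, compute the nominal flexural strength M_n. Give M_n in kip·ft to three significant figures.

M_n ≈ 2000 kip·ft

Tension: T = A_s f_y = 10.91 × 75 = 818.25 kips.
Try a within the flange: a = T/(0.85 f'_c b_f) = 818.25/(0.85 × 6 × 34) = 4.719 in.
a = 4.719 > h_f = 3.7 in: the block extends into the web. Split into flange-overhang and web parts.
C_f = 0.85 f'_c (b_f − b_w) h_f = 0.85 × 6 × (34 − 14.5) × 3.7 = 368.0 kips.
Remaining web compression depth: a_w = (T − C_f)/(0.85 f'_c b_w) = (818.25 − 368.0)/(0.85 × 6 × 14.5) = 6.089 in.
M_n = C_f(d − h_f/2) + (T − C_f)(d − a_w/2) = 368.0 × (31.8 − 1.85) + 450.25 × (31.8 − 3.0445) = 11021.6 + 12947.2 = 23968.8 kip·in.
M_n = 23968.8/12 = 1997.40 kip·ft.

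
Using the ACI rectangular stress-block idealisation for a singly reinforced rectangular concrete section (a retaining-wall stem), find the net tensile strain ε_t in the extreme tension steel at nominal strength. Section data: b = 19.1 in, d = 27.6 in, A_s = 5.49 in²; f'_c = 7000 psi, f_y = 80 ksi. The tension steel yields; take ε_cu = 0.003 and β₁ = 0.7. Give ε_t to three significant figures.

ε_t ≈ 0.0120

a = A_s f_y/(0.85 f'_c b) = 3.865 in.
β₁ = 0.7, so c = a/β₁ = 3.865/0.7 = 5.521 in.
From the linear strain diagram with ε_cu = 0.003: ε_t = 0.003 (d − c)/c = 0.003 × (27.6 − 5.521)/5.521 = 0.0120.
Since ε_t ≥ 0.005, the section is tension-controlled.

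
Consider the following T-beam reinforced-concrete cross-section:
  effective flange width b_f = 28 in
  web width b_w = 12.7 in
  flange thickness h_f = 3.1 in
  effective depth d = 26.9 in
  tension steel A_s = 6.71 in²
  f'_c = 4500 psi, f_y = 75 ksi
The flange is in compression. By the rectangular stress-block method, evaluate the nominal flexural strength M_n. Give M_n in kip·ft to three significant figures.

Tension: T = A_s f_y = 6.71 × 75 = 503.25 kips.
Try a within the flange: a = T/(0.85 f'_c b_f) = 503.25/(0.85 × 4.5 × 28) = 4.699 in.
a = 4.699 > h_f = 3.1 in: the block extends into the web. Split into flange-overhang and web parts.
C_f = 0.85 f'_c (b_f − b_w) h_f = 0.85 × 4.5 × (28 − 12.7) × 3.1 = 181.4 kips.
Remaining web compression depth: a_w = (T − C_f)/(0.85 f'_c b_w) = (503.25 − 181.4)/(0.85 × 4.5 × 12.7) = 6.625 in.
M_n = C_f(d − h_f/2) + (T − C_f)(d − a_w/2) = 181.4 × (26.9 − 1.55) + 321.85 × (26.9 − 3.3125) = 4598.5 + 7591.6 = 12190.1 kip·in.
M_n = 12190.1/12 = 1015.84 kip·ft.

M_n ≈ 1020 kip·ft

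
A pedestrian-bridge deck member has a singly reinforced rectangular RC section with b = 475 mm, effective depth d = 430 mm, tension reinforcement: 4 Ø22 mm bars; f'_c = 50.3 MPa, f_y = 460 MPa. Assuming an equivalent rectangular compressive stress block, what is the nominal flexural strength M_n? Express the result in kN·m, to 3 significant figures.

M_n ≈ 289 kN·m

A_s = 4 × 380 = 1520 mm².
T = A_s f_y = 1520 × 460 = 699200 N = 699.2 kN.
From C = T: a = T/(0.85 f'_c b) = 699200/(0.85 × 50.3 × 475) = 34.43 mm.
M_n = T(d − a/2) = 699.2 kN × (430 − 17.215) mm = 288.62 kN·m.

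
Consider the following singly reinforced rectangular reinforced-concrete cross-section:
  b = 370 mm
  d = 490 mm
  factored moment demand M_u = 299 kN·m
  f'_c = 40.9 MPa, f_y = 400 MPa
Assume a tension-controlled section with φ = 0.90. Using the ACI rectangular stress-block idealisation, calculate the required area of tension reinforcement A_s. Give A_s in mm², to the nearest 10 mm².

A_s ≈ 1800 mm²

M_n = M_u/φ = 299/0.90 = 332.222 kN·m.
With M_n = 0.85 f'_c a b (d − a/2), solve the quadratic for a:
a = d − √(d² − 2M_n/(0.85 f'_c b)) = 490 − √(490² − 2 × 332.222×10⁶/(0.85 × 40.9 × 370)) = 55.90 mm.
A_s = 0.85 f'_c a b / f_y = 0.85 × 40.9 × 55.90 × 370 / 400 = 1797.6 mm².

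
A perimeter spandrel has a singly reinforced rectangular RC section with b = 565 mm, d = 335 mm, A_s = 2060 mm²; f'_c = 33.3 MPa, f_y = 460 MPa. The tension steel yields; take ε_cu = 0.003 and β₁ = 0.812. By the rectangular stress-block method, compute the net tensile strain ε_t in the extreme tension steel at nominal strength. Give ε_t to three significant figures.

ε_t ≈ 0.0108

a = A_s f_y/(0.85 f'_c b) = 59.25 mm.
β₁ = 0.812, so c = a/β₁ = 59.25/0.812 = 72.97 mm.
From the linear strain diagram with ε_cu = 0.003: ε_t = 0.003 (d − c)/c = 0.003 × (335 − 72.97)/72.97 = 0.0108.
Since ε_t ≥ 0.005, the section is tension-controlled.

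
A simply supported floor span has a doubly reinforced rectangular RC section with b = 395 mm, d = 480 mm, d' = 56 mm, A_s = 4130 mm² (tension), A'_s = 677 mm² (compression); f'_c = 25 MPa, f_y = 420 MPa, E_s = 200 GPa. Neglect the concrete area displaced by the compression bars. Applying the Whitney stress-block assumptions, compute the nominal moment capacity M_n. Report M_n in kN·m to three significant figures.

Assume both tension and compression steel yield.
Net tension couple steel: A_s − A'_s = 3453 mm².
a = (A_s − A'_s) f_y / (0.85 f'_c b) = 1450260/(0.85 × 25 × 395) = 172.78 mm.
c = a/β₁ = 172.78/0.85 = 203.27 mm; ε'_s = 0.003(c − d')/c = 0.0022 ≥ f_y/E_s = 0.0021, so compression steel does yield.
M_n = (A_s − A'_s) f_y (d − a/2) + A'_s f_y (d − d') = [1450260 × (480 − 86.39) + 284340 × (480 − 56)] × 10⁻⁶ = 570.84 + 120.56 = 691.40 kN·m.

M_n ≈ 691 kN·m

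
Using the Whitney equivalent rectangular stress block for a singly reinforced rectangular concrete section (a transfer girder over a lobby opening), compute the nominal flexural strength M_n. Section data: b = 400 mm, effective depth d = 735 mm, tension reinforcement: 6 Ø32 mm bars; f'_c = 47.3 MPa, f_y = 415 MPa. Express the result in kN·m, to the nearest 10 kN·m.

A_s = 6 × 804 = 4824 mm².
T = A_s f_y = 4824 × 415 = 2001960 N = 2001.96 kN.
From C = T: a = T/(0.85 f'_c b) = 2001960/(0.85 × 47.3 × 400) = 124.48 mm.
M_n = T(d − a/2) = 2001.96 kN × (735 − 62.24) mm = 1346.84 kN·m.

M_n ≈ 1350 kN·m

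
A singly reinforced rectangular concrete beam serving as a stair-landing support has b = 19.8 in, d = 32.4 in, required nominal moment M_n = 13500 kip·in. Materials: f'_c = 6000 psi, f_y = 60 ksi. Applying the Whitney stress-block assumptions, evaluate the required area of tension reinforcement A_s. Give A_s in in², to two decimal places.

A_s ≈ 7.45 in²

From M_n = 0.85 f'_c a b (d − a/2):
a = d − √(d² − 2M_n/(0.85 f'_c b)) = 32.4 − √(32.4² − 2 × 13500/(0.85 × 6 × 19.8)) = 4.429 in.
A_s = 0.85 f'_c a b / f_y = 0.85 × 6 × 4.429 × 19.8 / 60 = 7.454 in².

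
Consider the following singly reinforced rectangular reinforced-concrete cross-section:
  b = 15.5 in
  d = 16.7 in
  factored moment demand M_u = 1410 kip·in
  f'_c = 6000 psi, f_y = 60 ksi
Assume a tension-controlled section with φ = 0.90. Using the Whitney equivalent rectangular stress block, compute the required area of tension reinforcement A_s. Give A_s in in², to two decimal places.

A_s ≈ 1.62 in²

M_n = M_u/φ = 1410/0.90 = 1566.67 kip·in.
From M_n = 0.85 f'_c a b (d − a/2):
a = d − √(d² − 2M_n/(0.85 f'_c b)) = 16.7 − √(16.7² − 2 × 1566.67/(0.85 × 6 × 15.5)) = 1.232 in.
A_s = 0.85 f'_c a b / f_y = 0.85 × 6 × 1.232 × 15.5 / 60 = 1.623 in².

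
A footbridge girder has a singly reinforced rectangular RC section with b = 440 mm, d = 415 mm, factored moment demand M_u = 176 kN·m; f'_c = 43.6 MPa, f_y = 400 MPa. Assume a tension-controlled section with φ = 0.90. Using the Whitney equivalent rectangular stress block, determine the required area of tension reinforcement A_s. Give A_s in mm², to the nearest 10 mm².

M_n = M_u/φ = 176/0.90 = 195.556 kN·m.
With M_n = 0.85 f'_c a b (d − a/2), solve the quadratic for a:
a = d − √(d² − 2M_n/(0.85 f'_c b)) = 415 − √(415² − 2 × 195.556×10⁶/(0.85 × 43.6 × 440)) = 29.98 mm.
A_s = 0.85 f'_c a b / f_y = 0.85 × 43.6 × 29.98 × 440 / 400 = 1222.2 mm².

A_s ≈ 1220 mm²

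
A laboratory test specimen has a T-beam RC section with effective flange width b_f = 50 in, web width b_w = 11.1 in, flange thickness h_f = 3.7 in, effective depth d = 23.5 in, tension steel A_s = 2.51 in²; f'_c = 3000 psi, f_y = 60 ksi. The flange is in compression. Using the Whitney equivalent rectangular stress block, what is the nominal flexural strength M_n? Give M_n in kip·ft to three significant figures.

Tension: T = A_s f_y = 2.51 × 60 = 150.6 kips.
Try a within the flange: a = T/(0.85 f'_c b_f) = 150.6/(0.85 × 3 × 50) = 1.181 in.
Since a = 1.181 ≤ h_f = 3.7 in, the stress block lies entirely in the flange; analyse as a rectangular beam of width b_f.
M_n = T(d − a/2) = 150.6 × (23.5 − 0.5905) = 3450.2 kip·in.
M_n = 3450.2/12 = 287.52 kip·ft.

M_n ≈ 288 kip·ft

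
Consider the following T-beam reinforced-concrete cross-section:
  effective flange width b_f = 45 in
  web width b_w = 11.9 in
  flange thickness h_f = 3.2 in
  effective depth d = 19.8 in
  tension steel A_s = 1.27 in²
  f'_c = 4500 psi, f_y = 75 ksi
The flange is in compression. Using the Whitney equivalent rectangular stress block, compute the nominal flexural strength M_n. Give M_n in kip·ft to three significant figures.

M_n ≈ 155 kip·ft

Tension: T = A_s f_y = 1.27 × 75 = 95.25 kips.
Try a within the flange: a = T/(0.85 f'_c b_f) = 95.25/(0.85 × 4.5 × 45) = 0.553 in.
Since a = 0.553 ≤ h_f = 3.2 in, the stress block lies entirely in the flange; analyse as a rectangular beam of width b_f.
M_n = T(d − a/2) = 95.25 × (19.8 − 0.2765) = 1859.6 kip·in.
M_n = 1859.6/12 = 154.97 kip·ft.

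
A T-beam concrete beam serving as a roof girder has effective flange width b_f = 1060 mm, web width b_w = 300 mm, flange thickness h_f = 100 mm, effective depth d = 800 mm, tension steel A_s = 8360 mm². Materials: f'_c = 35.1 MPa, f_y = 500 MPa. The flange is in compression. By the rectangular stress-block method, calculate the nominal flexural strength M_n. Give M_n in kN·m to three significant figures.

M_n ≈ 3030 kN·m

Tension: T = A_s f_y = 8360 × 500 = 4180000 N.
Try a within the flange: a = T/(0.85 f'_c b_f) = 4180000/(0.85 × 35.1 × 1060) = 132.17 mm.
a = 132.17 > h_f = 100 mm: the block extends into the web. Split into flange-overhang and web parts.
C_f = 0.85 f'_c (b_f − b_w) h_f = 0.85 × 35.1 × (1060 − 300) × 100 = 2267460 N.
Remaining web compression depth: a_w = (T − C_f)/(0.85 f'_c b_w) = (4180000 − 2267460)/(0.85 × 35.1 × 300) = 213.68 mm.
M_n = C_f(d − h_f/2) + (T − C_f)(d − a_w/2) = 2267460 × (800 − 50) + 1912540 × (800 − 106.84) = 1700.60 + 1325.70 = 3026.30 × 10⁶ N·mm.
M_n = 3026.30 kN·m.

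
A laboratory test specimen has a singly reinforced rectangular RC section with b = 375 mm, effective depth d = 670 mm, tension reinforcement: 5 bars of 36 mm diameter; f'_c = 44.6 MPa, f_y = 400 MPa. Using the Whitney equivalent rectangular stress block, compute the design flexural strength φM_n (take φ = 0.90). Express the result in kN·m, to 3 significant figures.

A_s = 5 × 1018 = 5090 mm².
T = A_s f_y = 5090 × 400 = 2036000 N = 2036 kN.
From C = T: a = T/(0.85 f'_c b) = 2036000/(0.85 × 44.6 × 375) = 143.22 mm.
M_n = T(d − a/2) = 2036 kN × (670 − 71.61) mm = 1218.32 kN·m.
φM_n = 0.90 × 1218.32 = 1096.49 kN·m.

φM_n ≈ 1100 kN·m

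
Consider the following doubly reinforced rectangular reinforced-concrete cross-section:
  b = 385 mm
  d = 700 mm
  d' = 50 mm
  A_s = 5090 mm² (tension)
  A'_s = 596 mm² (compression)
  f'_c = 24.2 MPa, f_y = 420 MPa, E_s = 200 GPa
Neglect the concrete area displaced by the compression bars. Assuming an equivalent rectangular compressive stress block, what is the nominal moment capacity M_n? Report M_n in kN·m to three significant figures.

M_n ≈ 1260 kN·m

Assume both tension and compression steel yield.
Net tension couple steel: A_s − A'_s = 4494 mm².
a = (A_s − A'_s) f_y / (0.85 f'_c b) = 1887480/(0.85 × 24.2 × 385) = 238.33 mm.
c = a/β₁ = 238.33/0.85 = 280.39 mm; ε'_s = 0.003(c − d')/c = 0.0025 ≥ f_y/E_s = 0.0021, so compression steel does yield.
M_n = (A_s − A'_s) f_y (d − a/2) + A'_s f_y (d − d') = [1887480 × (700 − 119.165) + 250320 × (700 − 50)] × 10⁻⁶ = 1096.31 + 162.71 = 1259.02 kN·m.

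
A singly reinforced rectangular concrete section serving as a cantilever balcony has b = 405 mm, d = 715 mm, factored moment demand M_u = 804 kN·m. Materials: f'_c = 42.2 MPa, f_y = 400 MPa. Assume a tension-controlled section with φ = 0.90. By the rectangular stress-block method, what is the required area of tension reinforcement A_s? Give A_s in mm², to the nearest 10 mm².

A_s ≈ 3340 mm²

M_n = M_u/φ = 804/0.90 = 893.333 kN·m.
With M_n = 0.85 f'_c a b (d − a/2), solve the quadratic for a:
a = d − √(d² − 2M_n/(0.85 f'_c b)) = 715 − √(715² − 2 × 893.333×10⁶/(0.85 × 42.2 × 405)) = 91.91 mm.
A_s = 0.85 f'_c a b / f_y = 0.85 × 42.2 × 91.91 × 405 / 400 = 3338.0 mm².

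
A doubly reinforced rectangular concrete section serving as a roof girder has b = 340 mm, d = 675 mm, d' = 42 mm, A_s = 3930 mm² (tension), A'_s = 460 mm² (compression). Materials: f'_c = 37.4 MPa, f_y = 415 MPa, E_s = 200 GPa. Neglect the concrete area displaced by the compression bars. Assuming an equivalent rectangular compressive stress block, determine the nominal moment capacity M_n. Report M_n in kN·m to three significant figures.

M_n ≈ 997 kN·m

Assume both tension and compression steel yield.
Net tension couple steel: A_s − A'_s = 3470 mm².
a = (A_s − A'_s) f_y / (0.85 f'_c b) = 1440050/(0.85 × 37.4 × 340) = 133.23 mm.
c = a/β₁ = 133.23/0.783 = 170.15 mm; ε'_s = 0.003(c − d')/c = 0.0023 ≥ f_y/E_s = 0.0021, so compression steel does yield.
M_n = (A_s − A'_s) f_y (d − a/2) + A'_s f_y (d − d') = [1440050 × (675 − 66.615) + 190900 × (675 − 42)] × 10⁻⁶ = 876.10 + 120.84 = 996.94 kN·m.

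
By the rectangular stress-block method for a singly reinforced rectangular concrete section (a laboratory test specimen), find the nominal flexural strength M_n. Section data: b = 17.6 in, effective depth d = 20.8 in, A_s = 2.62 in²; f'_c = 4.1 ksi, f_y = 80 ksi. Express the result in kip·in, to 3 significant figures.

T = A_s f_y = 2.62 × 80 = 209.6 kips.
a = T/(0.85 f'_c b) = 209.6/(0.85 × 4.1 × 17.6) = 3.417 in.
M_n = T(d − a/2) = 209.6 × (20.8 − 1.7085) = 4001.6 kip·in.

M_n ≈ 4000 kip·in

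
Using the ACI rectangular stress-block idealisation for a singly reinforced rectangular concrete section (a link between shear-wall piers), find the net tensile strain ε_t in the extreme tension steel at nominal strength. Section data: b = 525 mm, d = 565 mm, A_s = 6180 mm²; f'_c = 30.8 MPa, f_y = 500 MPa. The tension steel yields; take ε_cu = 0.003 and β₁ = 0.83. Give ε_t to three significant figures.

a = A_s f_y/(0.85 f'_c b) = 224.82 mm.
β₁ = 0.83, so c = a/β₁ = 224.82/0.83 = 270.87 mm.
From the linear strain diagram with ε_cu = 0.003: ε_t = 0.003 (d − c)/c = 0.003 × (565 − 270.87)/270.87 = 0.00326.
ε_t < 0.004 — the section is over-reinforced for flexure under ACI limits.

ε_t ≈ 0.00326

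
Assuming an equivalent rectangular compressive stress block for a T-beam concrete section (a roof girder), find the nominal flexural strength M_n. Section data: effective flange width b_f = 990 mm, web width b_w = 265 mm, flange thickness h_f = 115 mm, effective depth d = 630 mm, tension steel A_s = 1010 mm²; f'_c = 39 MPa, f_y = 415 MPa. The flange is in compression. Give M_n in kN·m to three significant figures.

Tension: T = A_s f_y = 1010 × 415 = 419150 N.
Try a within the flange: a = T/(0.85 f'_c b_f) = 419150/(0.85 × 39 × 990) = 12.77 mm.
Since a = 12.77 ≤ h_f = 115 mm, the stress block lies entirely in the flange; analyse as a rectangular beam of width b_f.
M_n = T(d − a/2) = 419150 × (630 − 6.385) = 261.39 × 10⁶ N·mm.
M_n = 261.39 kN·m.

M_n ≈ 261 kN·m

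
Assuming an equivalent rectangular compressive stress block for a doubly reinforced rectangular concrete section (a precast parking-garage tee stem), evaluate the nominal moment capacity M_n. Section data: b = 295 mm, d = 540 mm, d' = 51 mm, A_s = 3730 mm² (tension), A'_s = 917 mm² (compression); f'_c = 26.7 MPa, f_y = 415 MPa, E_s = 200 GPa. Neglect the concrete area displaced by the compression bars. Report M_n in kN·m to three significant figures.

Assume both tension and compression steel yield.
Net tension couple steel: A_s − A'_s = 2813 mm².
a = (A_s − A'_s) f_y / (0.85 f'_c b) = 1167395/(0.85 × 26.7 × 295) = 174.37 mm.
c = a/β₁ = 174.37/0.85 = 205.14 mm; ε'_s = 0.003(c − d')/c = 0.0023 ≥ f_y/E_s = 0.0021, so compression steel does yield.
M_n = (A_s − A'_s) f_y (d − a/2) + A'_s f_y (d − d') = [1167395 × (540 − 87.185) + 380555 × (540 − 51)] × 10⁻⁶ = 528.61 + 186.09 = 714.70 kN·m.

M_n ≈ 715 kN·m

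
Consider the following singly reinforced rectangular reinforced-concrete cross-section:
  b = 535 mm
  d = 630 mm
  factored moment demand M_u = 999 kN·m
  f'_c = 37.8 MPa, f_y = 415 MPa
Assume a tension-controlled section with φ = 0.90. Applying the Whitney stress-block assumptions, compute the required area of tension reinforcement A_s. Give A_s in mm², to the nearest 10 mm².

M_n = M_u/φ = 999/0.90 = 1110 kN·m.
With M_n = 0.85 f'_c a b (d − a/2), solve the quadratic for a:
a = d − √(d² − 2M_n/(0.85 f'_c b)) = 630 − √(630² − 2 × 1110×10⁶/(0.85 × 37.8 × 535)) = 112.55 mm.
A_s = 0.85 f'_c a b / f_y = 0.85 × 37.8 × 112.55 × 535 / 415 = 4661.9 mm².

A_s ≈ 4660 mm²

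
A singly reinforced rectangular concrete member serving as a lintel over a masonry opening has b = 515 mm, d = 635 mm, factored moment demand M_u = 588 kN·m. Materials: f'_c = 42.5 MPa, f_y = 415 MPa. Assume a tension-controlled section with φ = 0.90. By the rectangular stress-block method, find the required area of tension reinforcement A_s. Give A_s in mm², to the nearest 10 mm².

A_s ≈ 2600 mm²

M_n = M_u/φ = 588/0.90 = 653.333 kN·m.
With M_n = 0.85 f'_c a b (d − a/2), solve the quadratic for a:
a = d − √(d² − 2M_n/(0.85 f'_c b)) = 635 − √(635² − 2 × 653.333×10⁶/(0.85 × 42.5 × 515)) = 57.95 mm.
A_s = 0.85 f'_c a b / f_y = 0.85 × 42.5 × 57.95 × 515 / 415 = 2597.9 mm².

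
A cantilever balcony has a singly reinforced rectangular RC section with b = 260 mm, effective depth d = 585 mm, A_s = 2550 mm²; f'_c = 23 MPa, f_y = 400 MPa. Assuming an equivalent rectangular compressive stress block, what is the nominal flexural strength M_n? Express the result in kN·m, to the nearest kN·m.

M_n ≈ 494 kN·m

T = A_s f_y = 2550 × 400 = 1020000 N = 1020 kN.
From C = T: a = T/(0.85 f'_c b) = 1020000/(0.85 × 23 × 260) = 200.67 mm.
M_n = T(d − a/2) = 1020 kN × (585 − 100.335) mm = 494.36 kN·m.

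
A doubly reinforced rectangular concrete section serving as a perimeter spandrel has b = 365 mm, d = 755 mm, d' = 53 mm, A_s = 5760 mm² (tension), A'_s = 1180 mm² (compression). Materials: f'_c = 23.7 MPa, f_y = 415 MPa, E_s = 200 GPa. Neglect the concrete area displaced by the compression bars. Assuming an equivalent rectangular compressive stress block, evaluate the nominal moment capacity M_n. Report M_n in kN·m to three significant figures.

M_n ≈ 1530 kN·m

Assume both tension and compression steel yield.
Net tension couple steel: A_s − A'_s = 4580 mm².
a = (A_s − A'_s) f_y / (0.85 f'_c b) = 1900700/(0.85 × 23.7 × 365) = 258.50 mm.
c = a/β₁ = 258.50/0.85 = 304.12 mm; ε'_s = 0.003(c − d')/c = 0.0025 ≥ f_y/E_s = 0.0021, so compression steel does yield.
M_n = (A_s − A'_s) f_y (d − a/2) + A'_s f_y (d − d') = [1900700 × (755 − 129.25) + 489700 × (755 − 53)] × 10⁻⁶ = 1189.36 + 343.77 = 1533.13 kN·m.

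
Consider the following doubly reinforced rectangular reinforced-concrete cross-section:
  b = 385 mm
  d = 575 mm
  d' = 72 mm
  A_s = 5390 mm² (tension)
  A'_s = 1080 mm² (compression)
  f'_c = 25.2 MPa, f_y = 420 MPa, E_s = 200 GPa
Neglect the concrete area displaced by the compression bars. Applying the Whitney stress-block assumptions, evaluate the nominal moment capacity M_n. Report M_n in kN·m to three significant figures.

Assume both tension and compression steel yield.
Net tension couple steel: A_s − A'_s = 4310 mm².
a = (A_s − A'_s) f_y / (0.85 f'_c b) = 1810200/(0.85 × 25.2 × 385) = 219.51 mm.
c = a/β₁ = 219.51/0.85 = 258.25 mm; ε'_s = 0.003(c − d')/c = 0.0022 ≥ f_y/E_s = 0.0021, so compression steel does yield.
M_n = (A_s − A'_s) f_y (d − a/2) + A'_s f_y (d − d') = [1810200 × (575 − 109.755) + 453600 × (575 − 72)] × 10⁻⁶ = 842.19 + 228.16 = 1070.35 kN·m.

M_n ≈ 1070 kN·m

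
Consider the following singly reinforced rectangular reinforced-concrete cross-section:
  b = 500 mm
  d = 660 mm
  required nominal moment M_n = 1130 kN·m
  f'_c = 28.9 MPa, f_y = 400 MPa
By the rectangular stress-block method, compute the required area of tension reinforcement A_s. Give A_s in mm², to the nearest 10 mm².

A_s ≈ 4860 mm²

With M_n = 0.85 f'_c a b (d − a/2), solve the quadratic for a:
a = d − √(d² − 2M_n/(0.85 f'_c b)) = 660 − √(660² − 2 × 1130×10⁶/(0.85 × 28.9 × 500)) = 158.40 mm.
A_s = 0.85 f'_c a b / f_y = 0.85 × 28.9 × 158.40 × 500 / 400 = 4863.9 mm².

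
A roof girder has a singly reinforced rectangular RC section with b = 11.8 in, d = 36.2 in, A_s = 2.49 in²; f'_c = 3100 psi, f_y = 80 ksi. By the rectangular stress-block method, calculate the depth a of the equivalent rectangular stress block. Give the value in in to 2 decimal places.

T = A_s f_y = 2.49 × 80 = 199.2 kips.
a = T/(0.85 f'_c b) = 199.2/(0.85 × 3.1 × 11.8) = 6.41 in.

a ≈ 6.41 in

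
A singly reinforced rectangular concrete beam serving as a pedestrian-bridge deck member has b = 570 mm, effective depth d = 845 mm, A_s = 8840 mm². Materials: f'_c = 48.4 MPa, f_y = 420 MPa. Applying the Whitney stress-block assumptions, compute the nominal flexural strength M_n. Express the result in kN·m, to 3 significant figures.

M_n ≈ 2840 kN·m

T = A_s f_y = 8840 × 420 = 3712800 N = 3712.8 kN.
From C = T: a = T/(0.85 f'_c b) = 3712800/(0.85 × 48.4 × 570) = 158.33 mm.
M_n = T(d − a/2) = 3712.8 kN × (845 − 79.165) mm = 2843.39 kN·m.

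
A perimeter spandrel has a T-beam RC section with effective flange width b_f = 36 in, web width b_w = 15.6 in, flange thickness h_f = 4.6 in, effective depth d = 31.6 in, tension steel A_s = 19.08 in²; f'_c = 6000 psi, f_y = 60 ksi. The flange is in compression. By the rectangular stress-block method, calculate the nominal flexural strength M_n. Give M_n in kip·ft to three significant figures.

M_n ≈ 2690 kip·ft

Tension: T = A_s f_y = 19.08 × 60 = 1144.8 kips.
Try a within the flange: a = T/(0.85 f'_c b_f) = 1144.8/(0.85 × 6 × 36) = 6.235 in.
a = 6.235 > h_f = 4.6 in: the block extends into the web. Split into flange-overhang and web parts.
C_f = 0.85 f'_c (b_f − b_w) h_f = 0.85 × 6 × (36 − 15.6) × 4.6 = 478.6 kips.
Remaining web compression depth: a_w = (T − C_f)/(0.85 f'_c b_w) = (1144.8 − 478.6)/(0.85 × 6 × 15.6) = 8.374 in.
M_n = C_f(d − h_f/2) + (T − C_f)(d − a_w/2) = 478.6 × (31.6 − 2.3) + 666.2 × (31.6 − 4.187) = 14023.0 + 18262.5 = 32285.5 kip·in.
M_n = 32285.5/12 = 2690.46 kip·ft.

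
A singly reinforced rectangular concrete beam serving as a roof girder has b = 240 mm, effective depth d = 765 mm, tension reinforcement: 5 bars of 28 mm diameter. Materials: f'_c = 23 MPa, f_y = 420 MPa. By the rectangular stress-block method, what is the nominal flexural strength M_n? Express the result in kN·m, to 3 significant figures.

M_n ≈ 811 kN·m

A_s = 5 × 616 = 3080 mm².
T = A_s f_y = 3080 × 420 = 1293600 N = 1293.6 kN.
From C = T: a = T/(0.85 f'_c b) = 1293600/(0.85 × 23 × 240) = 275.70 mm.
M_n = T(d − a/2) = 1293.6 kN × (765 − 137.85) mm = 811.28 kN·m.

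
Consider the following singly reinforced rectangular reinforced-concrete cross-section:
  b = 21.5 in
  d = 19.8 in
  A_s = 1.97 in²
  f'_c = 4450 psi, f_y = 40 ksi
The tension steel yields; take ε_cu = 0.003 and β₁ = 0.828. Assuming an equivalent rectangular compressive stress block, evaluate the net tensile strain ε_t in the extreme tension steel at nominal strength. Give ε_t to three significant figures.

ε_t ≈ 0.0478

a = A_s f_y/(0.85 f'_c b) = 0.969 in.
β₁ = 0.828, so c = a/β₁ = 0.969/0.828 = 1.170 in.
From the linear strain diagram with ε_cu = 0.003: ε_t = 0.003 (d − c)/c = 0.003 × (19.8 − 1.170)/1.170 = 0.0478.
Since ε_t ≥ 0.005, the section is tension-controlled.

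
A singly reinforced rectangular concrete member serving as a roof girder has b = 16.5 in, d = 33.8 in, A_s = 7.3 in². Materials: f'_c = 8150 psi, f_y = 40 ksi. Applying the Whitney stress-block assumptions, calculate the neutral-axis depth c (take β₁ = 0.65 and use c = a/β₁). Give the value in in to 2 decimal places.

T = A_s f_y = 7.3 × 40 = 292 kips.
a = T/(0.85 f'_c b) = 292/(0.85 × 8.15 × 16.5) = 2.5546 in.
With β₁ = 0.65, c = a/β₁ = 2.5546/0.65 = 3.93 in.

c ≈ 3.93 in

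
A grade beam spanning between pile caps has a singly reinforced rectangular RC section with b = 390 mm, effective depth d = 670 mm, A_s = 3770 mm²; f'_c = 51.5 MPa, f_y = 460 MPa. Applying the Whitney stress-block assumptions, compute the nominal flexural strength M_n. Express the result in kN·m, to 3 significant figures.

M_n ≈ 1070 kN·m

T = A_s f_y = 3770 × 460 = 1734200 N = 1734.2 kN.
From C = T: a = T/(0.85 f'_c b) = 1734200/(0.85 × 51.5 × 390) = 101.58 mm.
M_n = T(d − a/2) = 1734.2 kN × (670 − 50.79) mm = 1073.83 kN·m.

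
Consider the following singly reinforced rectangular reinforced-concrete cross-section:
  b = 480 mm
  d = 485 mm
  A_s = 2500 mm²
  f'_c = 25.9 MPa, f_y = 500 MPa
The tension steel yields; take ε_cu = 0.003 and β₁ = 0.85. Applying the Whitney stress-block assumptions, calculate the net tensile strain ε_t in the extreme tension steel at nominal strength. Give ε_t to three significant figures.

a = A_s f_y/(0.85 f'_c b) = 118.29 mm.
β₁ = 0.85, so c = a/β₁ = 118.29/0.85 = 139.16 mm.
From the linear strain diagram with ε_cu = 0.003: ε_t = 0.003 (d − c)/c = 0.003 × (485 − 139.16)/139.16 = 0.00746.
Since ε_t ≥ 0.005, the section is tension-controlled.

ε_t ≈ 0.00746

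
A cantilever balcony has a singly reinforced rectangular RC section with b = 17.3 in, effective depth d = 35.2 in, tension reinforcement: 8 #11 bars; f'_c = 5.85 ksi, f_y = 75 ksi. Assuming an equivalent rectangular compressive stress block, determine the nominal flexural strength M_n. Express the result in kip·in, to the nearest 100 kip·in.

M_n ≈ 27900 kip·in

A_s = 8 × 1.56 = 12.48 in².
T = A_s f_y = 12.48 × 75 = 936 kips.
a = T/(0.85 f'_c b) = 936/(0.85 × 5.85 × 17.3) = 10.881 in.
M_n = T(d − a/2) = 936 × (35.2 − 5.4405) = 27854.9 kip·in.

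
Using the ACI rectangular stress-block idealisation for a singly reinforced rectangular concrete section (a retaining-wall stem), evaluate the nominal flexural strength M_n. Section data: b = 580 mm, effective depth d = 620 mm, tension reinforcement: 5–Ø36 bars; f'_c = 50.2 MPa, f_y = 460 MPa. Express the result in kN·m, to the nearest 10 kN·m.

A_s = 5 × 1018 = 5090 mm².
T = A_s f_y = 5090 × 460 = 2341400 N = 2341.4 kN.
From C = T: a = T/(0.85 f'_c b) = 2341400/(0.85 × 50.2 × 580) = 94.61 mm.
M_n = T(d − a/2) = 2341.4 kN × (620 − 47.305) mm = 1340.91 kN·m.

M_n ≈ 1340 kN·m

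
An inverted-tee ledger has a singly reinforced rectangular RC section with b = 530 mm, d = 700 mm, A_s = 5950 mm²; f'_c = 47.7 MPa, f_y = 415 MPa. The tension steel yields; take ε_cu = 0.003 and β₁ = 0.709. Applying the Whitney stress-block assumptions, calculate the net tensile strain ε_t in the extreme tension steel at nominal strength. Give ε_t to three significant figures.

ε_t ≈ 0.00996

a = A_s f_y/(0.85 f'_c b) = 114.91 mm.
β₁ = 0.709, so c = a/β₁ = 114.91/0.709 = 162.07 mm.
From the linear strain diagram with ε_cu = 0.003: ε_t = 0.003 (d − c)/c = 0.003 × (700 − 162.07)/162.07 = 0.00996.
Since ε_t ≥ 0.005, the section is tension-controlled.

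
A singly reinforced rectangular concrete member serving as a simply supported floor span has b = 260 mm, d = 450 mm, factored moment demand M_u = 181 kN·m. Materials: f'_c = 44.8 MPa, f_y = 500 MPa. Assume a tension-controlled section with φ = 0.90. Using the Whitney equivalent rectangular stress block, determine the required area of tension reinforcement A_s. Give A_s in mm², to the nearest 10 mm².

A_s ≈ 940 mm²

M_n = M_u/φ = 181/0.90 = 201.111 kN·m.
With M_n = 0.85 f'_c a b (d − a/2), solve the quadratic for a:
a = d − √(d² − 2M_n/(0.85 f'_c b)) = 450 − √(450² − 2 × 201.111×10⁶/(0.85 × 44.8 × 260)) = 47.66 mm.
A_s = 0.85 f'_c a b / f_y = 0.85 × 44.8 × 47.66 × 260 / 500 = 943.7 mm².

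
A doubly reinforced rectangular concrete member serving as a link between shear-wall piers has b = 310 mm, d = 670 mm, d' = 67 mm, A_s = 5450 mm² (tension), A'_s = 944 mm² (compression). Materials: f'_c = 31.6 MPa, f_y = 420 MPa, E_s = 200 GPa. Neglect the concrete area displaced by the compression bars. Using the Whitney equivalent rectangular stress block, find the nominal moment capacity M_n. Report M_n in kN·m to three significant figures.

Assume both tension and compression steel yield.
Net tension couple steel: A_s − A'_s = 4506 mm².
a = (A_s − A'_s) f_y / (0.85 f'_c b) = 1892520/(0.85 × 31.6 × 310) = 227.29 mm.
c = a/β₁ = 227.29/0.824 = 275.84 mm; ε'_s = 0.003(c − d')/c = 0.0023 ≥ f_y/E_s = 0.0021, so compression steel does yield.
M_n = (A_s − A'_s) f_y (d − a/2) + A'_s f_y (d − d') = [1892520 × (670 − 113.645) + 396480 × (670 − 67)] × 10⁻⁶ = 1052.91 + 239.08 = 1291.99 kN·m.

M_n ≈ 1290 kN·m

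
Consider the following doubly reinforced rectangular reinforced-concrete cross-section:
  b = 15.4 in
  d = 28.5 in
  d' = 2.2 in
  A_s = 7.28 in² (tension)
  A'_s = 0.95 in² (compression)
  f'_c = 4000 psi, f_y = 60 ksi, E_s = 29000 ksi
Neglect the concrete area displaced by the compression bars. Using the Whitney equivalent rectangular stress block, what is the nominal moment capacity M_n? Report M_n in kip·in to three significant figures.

Assume both steels yield.
a = (A_s − A'_s) f_y/(0.85 f'_c b) = (7.28 − 0.95) × 60/(0.85 × 4 × 15.4) = 7.254 in.
c = a/β₁ = 7.254/0.85 = 8.534 in; ε'_s = 0.003(c − d')/c = 0.0022 ≥ ε_y = 0.0021, so the compression steel yields.
M_n = (A_s − A'_s) f_y (d − a/2) + A'_s f_y (d − d') = 379.8 × (28.5 − 3.627) + 57 × (28.5 − 2.2) = 9446.8 + 1499.1 = 10945.9 kip·in.

M_n ≈ 10900 kip·in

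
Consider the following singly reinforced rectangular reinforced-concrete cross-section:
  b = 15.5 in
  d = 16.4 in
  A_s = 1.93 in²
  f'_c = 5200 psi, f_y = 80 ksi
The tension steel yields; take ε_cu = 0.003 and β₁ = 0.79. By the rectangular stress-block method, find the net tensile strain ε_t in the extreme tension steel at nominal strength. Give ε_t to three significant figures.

a = A_s f_y/(0.85 f'_c b) = 2.254 in.
β₁ = 0.79, so c = a/β₁ = 2.254/0.79 = 2.853 in.
From the linear strain diagram with ε_cu = 0.003: ε_t = 0.003 (d − c)/c = 0.003 × (16.4 − 2.853)/2.853 = 0.0142.
Since ε_t ≥ 0.005, the section is tension-controlled.

ε_t ≈ 0.0142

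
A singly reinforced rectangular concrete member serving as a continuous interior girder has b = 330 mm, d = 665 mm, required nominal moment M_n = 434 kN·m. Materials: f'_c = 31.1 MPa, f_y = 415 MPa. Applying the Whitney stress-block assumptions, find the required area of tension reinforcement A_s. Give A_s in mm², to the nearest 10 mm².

A_s ≈ 1670 mm²

With M_n = 0.85 f'_c a b (d − a/2), solve the quadratic for a:
a = d − √(d² − 2M_n/(0.85 f'_c b)) = 665 − √(665² − 2 × 434×10⁶/(0.85 × 31.1 × 330)) = 79.57 mm.
A_s = 0.85 f'_c a b / f_y = 0.85 × 31.1 × 79.57 × 330 / 415 = 1672.6 mm².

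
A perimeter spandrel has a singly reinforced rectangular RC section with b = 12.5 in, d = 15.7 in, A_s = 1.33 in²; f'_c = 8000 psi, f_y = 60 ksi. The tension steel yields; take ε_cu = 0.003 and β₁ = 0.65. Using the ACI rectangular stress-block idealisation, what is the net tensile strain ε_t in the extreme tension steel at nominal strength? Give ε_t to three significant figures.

ε_t ≈ 0.0296

a = A_s f_y/(0.85 f'_c b) = 0.939 in.
β₁ = 0.65, so c = a/β₁ = 0.939/0.65 = 1.445 in.
From the linear strain diagram with ε_cu = 0.003: ε_t = 0.003 (d − c)/c = 0.003 × (15.7 − 1.445)/1.445 = 0.0296.
Since ε_t ≥ 0.005, the section is tension-controlled.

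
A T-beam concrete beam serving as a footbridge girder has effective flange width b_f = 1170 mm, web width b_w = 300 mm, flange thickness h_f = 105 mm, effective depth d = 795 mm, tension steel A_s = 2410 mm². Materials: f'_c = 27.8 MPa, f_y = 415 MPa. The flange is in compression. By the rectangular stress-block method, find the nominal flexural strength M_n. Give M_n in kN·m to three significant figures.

Tension: T = A_s f_y = 2410 × 415 = 1000150 N.
Try a within the flange: a = T/(0.85 f'_c b_f) = 1000150/(0.85 × 27.8 × 1170) = 36.18 mm.
Since a = 36.18 ≤ h_f = 105 mm, the stress block lies entirely in the flange; analyse as a rectangular beam of width b_f.
M_n = T(d − a/2) = 1000150 × (795 − 18.09) = 777.03 × 10⁶ N·mm.
M_n = 777.03 kN·m.

M_n ≈ 777 kN·m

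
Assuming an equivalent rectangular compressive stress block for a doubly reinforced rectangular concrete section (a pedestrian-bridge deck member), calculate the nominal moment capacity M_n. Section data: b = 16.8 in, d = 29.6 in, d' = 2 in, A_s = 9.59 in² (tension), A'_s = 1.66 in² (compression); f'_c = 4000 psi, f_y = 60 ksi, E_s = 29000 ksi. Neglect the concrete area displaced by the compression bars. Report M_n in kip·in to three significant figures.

M_n ≈ 14900 kip·in

Assume both steels yield.
a = (A_s − A'_s) f_y/(0.85 f'_c b) = (9.59 − 1.66) × 60/(0.85 × 4 × 16.8) = 8.330 in.
c = a/β₁ = 8.330/0.85 = 9.800 in; ε'_s = 0.003(c − d')/c = 0.0024 ≥ ε_y = 0.0021, so the compression steel yields.
M_n = (A_s − A'_s) f_y (d − a/2) + A'_s f_y (d − d') = 475.8 × (29.6 − 4.165) + 99.6 × (29.6 − 2) = 12102.0 + 2749.0 = 14851.0 kip·in.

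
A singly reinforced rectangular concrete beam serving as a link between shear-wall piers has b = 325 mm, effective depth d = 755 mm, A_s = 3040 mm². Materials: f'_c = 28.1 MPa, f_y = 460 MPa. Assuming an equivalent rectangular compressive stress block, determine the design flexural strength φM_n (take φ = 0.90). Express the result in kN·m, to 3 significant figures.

φM_n ≈ 837 kN·m

T = A_s f_y = 3040 × 460 = 1398400 N = 1398.4 kN.
From C = T: a = T/(0.85 f'_c b) = 1398400/(0.85 × 28.1 × 325) = 180.15 mm.
M_n = T(d − a/2) = 1398.4 kN × (755 − 90.075) mm = 929.83 kN·m.
φM_n = 0.90 × 929.83 = 836.85 kN·m.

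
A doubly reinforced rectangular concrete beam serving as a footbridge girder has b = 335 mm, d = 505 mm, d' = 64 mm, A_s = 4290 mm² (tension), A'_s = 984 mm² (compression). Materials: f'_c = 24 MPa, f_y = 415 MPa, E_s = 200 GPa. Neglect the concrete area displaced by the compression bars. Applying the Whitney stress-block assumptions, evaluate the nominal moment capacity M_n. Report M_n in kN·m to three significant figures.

Assume both tension and compression steel yield.
Net tension couple steel: A_s − A'_s = 3306 mm².
a = (A_s − A'_s) f_y / (0.85 f'_c b) = 1371990/(0.85 × 24 × 335) = 200.76 mm.
c = a/β₁ = 200.76/0.85 = 236.19 mm; ε'_s = 0.003(c − d')/c = 0.0022 ≥ f_y/E_s = 0.0021, so compression steel does yield.
M_n = (A_s − A'_s) f_y (d − a/2) + A'_s f_y (d − d') = [1371990 × (505 − 100.38) + 408360 × (505 − 64)] × 10⁻⁶ = 555.13 + 180.09 = 735.22 kN·m.

M_n ≈ 735 kN·m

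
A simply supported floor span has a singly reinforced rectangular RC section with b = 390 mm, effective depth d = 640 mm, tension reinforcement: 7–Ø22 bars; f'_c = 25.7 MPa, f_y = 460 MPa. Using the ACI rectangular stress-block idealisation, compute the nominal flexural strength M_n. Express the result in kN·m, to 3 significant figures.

A_s = 7 × 380 = 2660 mm².
T = A_s f_y = 2660 × 460 = 1223600 N = 1223.6 kN.
From C = T: a = T/(0.85 f'_c b) = 1223600/(0.85 × 25.7 × 390) = 143.62 mm.
M_n = T(d − a/2) = 1223.6 kN × (640 − 71.81) mm = 695.24 kN·m.

M_n ≈ 695 kN·m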